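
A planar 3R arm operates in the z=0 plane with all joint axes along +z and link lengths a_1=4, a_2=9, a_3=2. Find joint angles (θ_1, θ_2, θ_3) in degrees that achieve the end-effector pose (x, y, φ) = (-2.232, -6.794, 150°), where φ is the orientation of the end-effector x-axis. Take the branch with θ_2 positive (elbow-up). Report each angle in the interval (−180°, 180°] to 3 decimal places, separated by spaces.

wrist centre = target − a_3·(cos φ, sin φ) = (-0.4999, -7.7940)
cos θ_2 = (60.9964−4²−9²)/(2·4·9) = -0.5001; θ_2 = 120.0033° (elbow-up)
β = atan2(-7.7940,-0.4999) = -93.6702°; ψ = atan2(7.7940,-0.5005) = 93.6739°
θ_1 = β − ψ = -187.3442°
θ_3 = φ − θ_1 − θ_2 = -142.6592° (wrapped to (-180°,180°])

172.656 120.003 -142.659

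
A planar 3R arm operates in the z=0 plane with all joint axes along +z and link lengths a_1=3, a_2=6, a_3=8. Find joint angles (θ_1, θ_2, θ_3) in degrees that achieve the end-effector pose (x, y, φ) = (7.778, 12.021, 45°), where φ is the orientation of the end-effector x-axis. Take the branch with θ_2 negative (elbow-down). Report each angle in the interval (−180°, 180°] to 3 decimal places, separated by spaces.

wrist centre = target − a_3·(cos φ, sin φ) = (2.1211, 6.3641)
cos θ_2 = (45.0016−3²−6²)/(2·3·6) = 0.0000; θ_2 = -89.9974° (elbow-down)
β = atan2(6.3641,2.1211) = 71.5670°; ψ = atan2(-6.0000,3.0003) = -63.4329°
θ_1 = β − ψ = 134.9999°
θ_3 = φ − θ_1 − θ_2 = -0.0024° (wrapped to (-180°,180°])

135.000 -89.997 -0.002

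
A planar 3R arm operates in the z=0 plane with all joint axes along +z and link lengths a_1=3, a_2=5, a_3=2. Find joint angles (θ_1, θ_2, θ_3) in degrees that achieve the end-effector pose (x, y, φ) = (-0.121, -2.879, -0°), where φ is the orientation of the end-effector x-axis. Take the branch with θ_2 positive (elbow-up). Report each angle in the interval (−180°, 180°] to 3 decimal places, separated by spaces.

wrist centre = target − a_3·(cos φ, sin φ) = (-2.1210, -2.8790)
cos θ_2 = (12.7873−3²−5²)/(2·3·5) = -0.7071; θ_2 = 134.9987° (elbow-up)
β = atan2(-2.8790,-2.1210) = -126.3796°; ψ = atan2(3.5356,-0.5355) = 98.6117°
θ_1 = β − ψ = -224.9913°
θ_3 = φ − θ_1 − θ_2 = 89.9927° (wrapped to (-180°,180°])

135.009 134.999 89.993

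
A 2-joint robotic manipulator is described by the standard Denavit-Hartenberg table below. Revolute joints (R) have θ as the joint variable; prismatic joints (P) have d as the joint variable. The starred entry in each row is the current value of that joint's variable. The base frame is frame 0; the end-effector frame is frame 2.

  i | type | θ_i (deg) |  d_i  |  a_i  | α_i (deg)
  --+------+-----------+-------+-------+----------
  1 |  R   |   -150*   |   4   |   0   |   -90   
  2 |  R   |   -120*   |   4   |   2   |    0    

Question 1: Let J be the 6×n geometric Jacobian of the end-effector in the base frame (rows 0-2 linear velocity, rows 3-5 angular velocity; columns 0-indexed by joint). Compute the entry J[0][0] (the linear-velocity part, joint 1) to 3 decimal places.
2.964

axis z_0 = ẑ; lever o_n−o_0 = (2.8660,-2.9641,5.7321)
cross product → J_v[:, 0] = (2.9641,2.8660,-0.0000)
J_ω[:, 0] = z_0
entry J[0][0] = 2.9641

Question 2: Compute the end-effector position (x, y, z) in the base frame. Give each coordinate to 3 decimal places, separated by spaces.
2.866 -2.964 5.732

after link 1: o_1 = (0.0000, 0.0000, 4.0000)
after link 2: o_2 = (2.8660, -2.9641, 5.7321)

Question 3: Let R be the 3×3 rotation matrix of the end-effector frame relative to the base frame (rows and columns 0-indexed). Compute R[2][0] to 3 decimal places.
End-effector x-axis (col 0 of R) = (0.4330,0.2500,0.8660)
R[2][0] = 0.8660

0.866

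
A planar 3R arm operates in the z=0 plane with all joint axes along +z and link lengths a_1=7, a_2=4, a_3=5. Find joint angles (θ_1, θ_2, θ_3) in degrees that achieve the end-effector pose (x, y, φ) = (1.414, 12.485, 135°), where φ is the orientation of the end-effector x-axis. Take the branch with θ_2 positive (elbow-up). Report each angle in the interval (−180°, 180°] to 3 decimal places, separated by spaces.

wrist centre = target − a_3·(cos φ, sin φ) = (4.9495, 8.9495)
cos θ_2 = (104.5908−7²−4²)/(2·7·4) = 0.7070; θ_2 = 45.0103° (elbow-up)
β = atan2(8.9495,4.9495) = 61.0551°; ψ = atan2(2.8289,9.8279) = 16.0583°
θ_1 = β − ψ = 44.9967°
θ_3 = φ − θ_1 − θ_2 = 44.9929° (wrapped to (-180°,180°])

44.997 45.010 44.993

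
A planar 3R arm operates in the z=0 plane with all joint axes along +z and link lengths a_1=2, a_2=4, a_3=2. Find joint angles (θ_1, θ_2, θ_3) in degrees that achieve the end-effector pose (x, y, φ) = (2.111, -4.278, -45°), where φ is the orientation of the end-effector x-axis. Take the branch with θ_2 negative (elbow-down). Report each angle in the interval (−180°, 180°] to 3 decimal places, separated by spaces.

wrist centre = target − a_3·(cos φ, sin φ) = (0.6968, -2.8638)
cos θ_2 = (8.6868−2²−4²)/(2·2·4) = -0.7071; θ_2 = -134.9975° (elbow-down)
β = atan2(-2.8638,0.6968) = -76.3251°; ψ = atan2(-2.8286,-0.8283) = -106.3220°
θ_1 = β − ψ = 29.9969°
θ_3 = φ − θ_1 − θ_2 = 60.0006° (wrapped to (-180°,180°])

29.997 -134.998 60.001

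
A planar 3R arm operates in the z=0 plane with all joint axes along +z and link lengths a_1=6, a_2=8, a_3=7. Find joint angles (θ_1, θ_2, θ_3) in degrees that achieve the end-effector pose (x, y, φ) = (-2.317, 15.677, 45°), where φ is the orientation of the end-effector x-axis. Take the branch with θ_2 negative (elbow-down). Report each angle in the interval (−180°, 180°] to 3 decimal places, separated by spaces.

wrist centre = target − a_3·(cos φ, sin φ) = (-7.2667, 10.7273)
cos θ_2 = (167.8796−6²−8²)/(2·6·8) = 0.7071; θ_2 = -45.0023° (elbow-down)
β = atan2(10.7273,-7.2667) = 124.1141°; ψ = atan2(-5.6571,11.6566) = -25.8878°
θ_1 = β − ψ = 150.0019°
θ_3 = φ − θ_1 − θ_2 = -59.9996° (wrapped to (-180°,180°])

150.002 -45.002 -60.000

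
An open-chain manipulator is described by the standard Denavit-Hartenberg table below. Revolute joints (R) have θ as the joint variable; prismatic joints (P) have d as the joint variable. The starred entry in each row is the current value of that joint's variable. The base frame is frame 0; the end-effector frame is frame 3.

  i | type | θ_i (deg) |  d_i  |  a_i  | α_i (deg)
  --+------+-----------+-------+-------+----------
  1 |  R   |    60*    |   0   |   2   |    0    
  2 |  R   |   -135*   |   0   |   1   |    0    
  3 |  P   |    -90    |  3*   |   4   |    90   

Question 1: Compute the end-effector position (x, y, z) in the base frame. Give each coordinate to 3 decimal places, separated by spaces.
after link 1: o_1 = (1.0000, 1.7321, 0.0000)
after link 2: o_2 = (1.2588, 0.7661, 0.0000)
after link 3: o_3 = (-2.6049, -0.2692, 3.0000)

-2.605 -0.269 3.000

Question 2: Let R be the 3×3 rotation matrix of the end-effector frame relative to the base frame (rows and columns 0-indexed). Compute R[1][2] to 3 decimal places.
0.966

End-effector z-axis (col 2 of R) = (-0.2588,0.9659,0.0000)
R[1][2] = 0.9659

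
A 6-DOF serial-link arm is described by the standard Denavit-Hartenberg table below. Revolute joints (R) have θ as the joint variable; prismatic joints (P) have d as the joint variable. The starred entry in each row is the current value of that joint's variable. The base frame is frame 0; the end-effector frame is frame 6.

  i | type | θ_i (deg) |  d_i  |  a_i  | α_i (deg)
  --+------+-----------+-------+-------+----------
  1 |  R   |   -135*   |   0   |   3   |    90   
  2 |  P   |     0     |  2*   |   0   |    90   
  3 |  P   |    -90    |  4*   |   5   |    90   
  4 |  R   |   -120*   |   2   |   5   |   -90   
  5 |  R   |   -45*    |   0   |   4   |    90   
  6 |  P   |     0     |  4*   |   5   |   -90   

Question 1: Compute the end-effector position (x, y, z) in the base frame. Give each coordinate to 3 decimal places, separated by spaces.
after link 1: o_1 = (-2.1213, -2.1213, 0.0000)
after link 2: o_2 = (-3.5355, -0.7071, 0.0000)
after link 3: o_3 = (-0.0000, -4.2426, -4.0000)
after link 4: o_4 = (-0.3536, -1.0607, 0.3301)
after link 5: o_5 = (0.6464, 1.9393, 2.7796)
after link 6: o_6 = (4.8964, 6.6893, 3.3920)

4.896 6.689 3.392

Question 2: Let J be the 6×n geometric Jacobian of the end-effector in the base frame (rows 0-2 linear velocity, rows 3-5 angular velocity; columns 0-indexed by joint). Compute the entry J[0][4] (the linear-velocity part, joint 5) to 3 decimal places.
axis z_4 = (0.6124,-0.6124,0.5000); lever o_n−o_4 = (5.2500,7.7500,3.0619)
cross product → J_v[:, 4] = (-5.7500,0.7500,7.9608)
J_ω[:, 4] = z_4
entry J[0][4] = -5.7500

-5.750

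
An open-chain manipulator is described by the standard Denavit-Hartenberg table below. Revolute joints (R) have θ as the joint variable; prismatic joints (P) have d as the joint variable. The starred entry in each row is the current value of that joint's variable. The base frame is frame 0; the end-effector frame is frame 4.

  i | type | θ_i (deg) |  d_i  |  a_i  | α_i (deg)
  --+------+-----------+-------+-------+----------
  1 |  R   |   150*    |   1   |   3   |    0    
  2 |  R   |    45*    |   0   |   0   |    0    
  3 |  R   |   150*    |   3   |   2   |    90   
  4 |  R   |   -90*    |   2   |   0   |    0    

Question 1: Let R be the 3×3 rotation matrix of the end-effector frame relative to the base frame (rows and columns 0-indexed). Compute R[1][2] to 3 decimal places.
-0.966

End-effector z-axis (col 2 of R) = (-0.2588,-0.9659,0.0000)
R[1][2] = -0.9659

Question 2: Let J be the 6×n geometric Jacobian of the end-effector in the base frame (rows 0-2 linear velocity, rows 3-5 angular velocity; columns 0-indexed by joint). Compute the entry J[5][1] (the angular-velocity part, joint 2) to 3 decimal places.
axis z_1 = (0.0000,0.0000,1.0000); lever o_n−o_1 = (1.4142,-2.4495,3.0000)
cross product → J_v[:, 1] = (2.4495,1.4142,-0.0000)
J_ω[:, 1] = z_1
entry J[5][1] = 1.0000

1.000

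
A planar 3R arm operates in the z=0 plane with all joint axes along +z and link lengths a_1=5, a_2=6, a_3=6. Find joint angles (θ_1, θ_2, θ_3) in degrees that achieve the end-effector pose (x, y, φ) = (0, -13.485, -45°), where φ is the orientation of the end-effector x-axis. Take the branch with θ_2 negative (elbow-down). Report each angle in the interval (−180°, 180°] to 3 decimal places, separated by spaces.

wrist centre = target − a_3·(cos φ, sin φ) = (-4.2426, -9.2424)
cos θ_2 = (103.4212−5²−6²)/(2·5·6) = 0.7070; θ_2 = -45.0070° (elbow-down)
β = atan2(-9.2424,-4.2426) = -114.6572°; ψ = atan2(-4.2432,9.2421) = -24.6604°
θ_1 = β − ψ = -89.9968°
θ_3 = φ − θ_1 − θ_2 = 90.0038° (wrapped to (-180°,180°])

-89.997 -45.007 90.004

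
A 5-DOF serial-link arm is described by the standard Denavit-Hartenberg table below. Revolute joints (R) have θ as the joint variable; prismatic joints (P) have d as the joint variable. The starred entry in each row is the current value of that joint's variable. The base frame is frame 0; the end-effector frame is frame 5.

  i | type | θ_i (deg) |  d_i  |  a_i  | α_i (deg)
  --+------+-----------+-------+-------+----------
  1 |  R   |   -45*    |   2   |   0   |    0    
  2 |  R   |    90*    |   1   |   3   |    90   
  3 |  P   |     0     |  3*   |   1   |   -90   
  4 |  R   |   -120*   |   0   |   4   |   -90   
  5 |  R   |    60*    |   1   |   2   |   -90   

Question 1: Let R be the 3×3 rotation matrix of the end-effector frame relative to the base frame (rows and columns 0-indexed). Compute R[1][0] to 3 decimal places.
-0.483

End-effector x-axis (col 0 of R) = (0.1294,-0.4830,-0.8660)
R[1][0] = -0.4830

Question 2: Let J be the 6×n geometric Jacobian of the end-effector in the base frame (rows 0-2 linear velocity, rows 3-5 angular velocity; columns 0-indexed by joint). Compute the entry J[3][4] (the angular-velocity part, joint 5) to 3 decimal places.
0.966

axis z_4 = (0.9659,0.2588,0.0000); lever o_n−o_4 = (1.2247,-0.7071,-1.7321)
cross product → J_v[:, 4] = (-0.4483,1.6730,-1.0000)
J_ω[:, 4] = z_4
entry J[3][4] = 0.9659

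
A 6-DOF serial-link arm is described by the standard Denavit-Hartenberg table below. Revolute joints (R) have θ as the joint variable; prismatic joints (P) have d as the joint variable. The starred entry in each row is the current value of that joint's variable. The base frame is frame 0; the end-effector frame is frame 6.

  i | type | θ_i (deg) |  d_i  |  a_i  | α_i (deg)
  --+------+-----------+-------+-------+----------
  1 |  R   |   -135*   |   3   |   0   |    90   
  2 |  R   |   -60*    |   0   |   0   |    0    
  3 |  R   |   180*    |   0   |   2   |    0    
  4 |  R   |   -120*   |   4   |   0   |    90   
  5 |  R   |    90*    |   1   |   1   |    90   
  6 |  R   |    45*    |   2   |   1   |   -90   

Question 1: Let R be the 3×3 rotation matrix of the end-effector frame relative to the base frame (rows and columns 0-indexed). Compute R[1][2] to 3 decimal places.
End-effector z-axis (col 2 of R) = (0.5000,-0.5000,-0.7071)
R[1][2] = -0.5000

-0.500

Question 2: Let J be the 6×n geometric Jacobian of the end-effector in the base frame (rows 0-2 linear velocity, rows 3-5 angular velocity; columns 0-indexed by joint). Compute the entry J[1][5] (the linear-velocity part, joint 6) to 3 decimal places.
-0.500

axis z_5 = (-0.7071,-0.7071,0.0000); lever o_n−o_5 = (-1.9142,-0.9142,-0.7071)
cross product → J_v[:, 5] = (0.5000,-0.5000,-0.7071)
J_ω[:, 5] = z_5
entry J[1][5] = -0.5000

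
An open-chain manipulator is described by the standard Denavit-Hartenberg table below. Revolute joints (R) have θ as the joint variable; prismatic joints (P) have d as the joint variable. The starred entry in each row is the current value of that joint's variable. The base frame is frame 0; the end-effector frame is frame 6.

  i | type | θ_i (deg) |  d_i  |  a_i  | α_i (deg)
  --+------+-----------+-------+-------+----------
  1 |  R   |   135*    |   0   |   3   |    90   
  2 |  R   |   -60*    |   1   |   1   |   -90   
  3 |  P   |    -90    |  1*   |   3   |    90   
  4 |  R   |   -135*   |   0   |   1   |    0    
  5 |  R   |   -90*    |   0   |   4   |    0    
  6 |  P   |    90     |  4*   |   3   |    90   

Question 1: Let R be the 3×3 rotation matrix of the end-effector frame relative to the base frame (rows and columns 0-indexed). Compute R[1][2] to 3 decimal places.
-0.067

End-effector z-axis (col 2 of R) = (-0.9330,-0.0670,0.3536)
R[1][2] = -0.0670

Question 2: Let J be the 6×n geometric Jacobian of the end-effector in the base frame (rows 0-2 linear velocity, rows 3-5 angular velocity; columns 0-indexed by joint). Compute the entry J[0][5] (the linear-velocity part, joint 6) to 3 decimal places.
prismatic axis z_5 = (0.3536,-0.3536,0.8660)
J_v[:, 5] = z_5; J_ω[:, 5] = (0,0,0)
entry J[0][5] = 0.3536

0.354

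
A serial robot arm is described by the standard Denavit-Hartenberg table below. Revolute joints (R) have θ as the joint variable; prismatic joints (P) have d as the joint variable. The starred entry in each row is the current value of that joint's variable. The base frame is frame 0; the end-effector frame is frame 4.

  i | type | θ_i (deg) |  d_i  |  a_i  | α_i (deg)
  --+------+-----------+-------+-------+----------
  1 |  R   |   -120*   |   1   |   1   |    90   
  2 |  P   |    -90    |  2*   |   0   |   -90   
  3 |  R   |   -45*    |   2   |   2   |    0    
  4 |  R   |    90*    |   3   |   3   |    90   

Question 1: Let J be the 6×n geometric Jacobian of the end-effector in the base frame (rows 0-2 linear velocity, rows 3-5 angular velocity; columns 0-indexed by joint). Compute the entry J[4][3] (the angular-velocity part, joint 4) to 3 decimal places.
axis z_3 = (-0.5000,-0.8660,0.0000); lever o_n−o_3 = (0.3371,-3.6587,-2.1213)
cross product → J_v[:, 3] = (1.8371,-1.0607,2.1213)
J_ω[:, 3] = z_3
entry J[4][3] = -0.8660

-0.866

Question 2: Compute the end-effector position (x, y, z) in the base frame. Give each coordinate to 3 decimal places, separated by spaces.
-4.120 -4.550 -2.536

after link 1: o_1 = (-0.5000, -0.8660, 1.0000)
after link 2: o_2 = (-2.2321, 0.1340, 1.0000)
after link 3: o_3 = (-4.4568, -0.8910, -0.4142)
after link 4: o_4 = (-4.1197, -4.5497, -2.5355)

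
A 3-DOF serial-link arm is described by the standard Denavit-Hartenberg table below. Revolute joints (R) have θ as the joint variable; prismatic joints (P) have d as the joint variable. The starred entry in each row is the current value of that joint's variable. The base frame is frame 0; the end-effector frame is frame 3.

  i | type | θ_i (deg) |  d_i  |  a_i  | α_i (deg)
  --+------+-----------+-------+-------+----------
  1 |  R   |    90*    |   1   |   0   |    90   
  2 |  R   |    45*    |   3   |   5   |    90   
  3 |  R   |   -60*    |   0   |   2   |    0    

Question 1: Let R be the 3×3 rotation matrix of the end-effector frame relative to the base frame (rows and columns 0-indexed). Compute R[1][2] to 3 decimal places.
0.707

End-effector z-axis (col 2 of R) = (0.0000,0.7071,-0.7071)
R[1][2] = 0.7071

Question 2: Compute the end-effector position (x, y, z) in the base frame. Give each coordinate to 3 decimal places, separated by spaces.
after link 1: o_1 = (0.0000, 0.0000, 1.0000)
after link 2: o_2 = (3.0000, 3.5355, 4.5355)
after link 3: o_3 = (1.2679, 4.2426, 5.2426)

1.268 4.243 5.243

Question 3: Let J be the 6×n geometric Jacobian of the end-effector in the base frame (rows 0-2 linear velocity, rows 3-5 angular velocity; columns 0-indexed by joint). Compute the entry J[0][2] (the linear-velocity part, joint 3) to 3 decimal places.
1.000

axis z_2 = (0.0000,0.7071,-0.7071); lever o_n−o_2 = (-1.7321,0.7071,0.7071)
cross product → J_v[:, 2] = (1.0000,1.2247,1.2247)
J_ω[:, 2] = z_2
entry J[0][2] = 1.0000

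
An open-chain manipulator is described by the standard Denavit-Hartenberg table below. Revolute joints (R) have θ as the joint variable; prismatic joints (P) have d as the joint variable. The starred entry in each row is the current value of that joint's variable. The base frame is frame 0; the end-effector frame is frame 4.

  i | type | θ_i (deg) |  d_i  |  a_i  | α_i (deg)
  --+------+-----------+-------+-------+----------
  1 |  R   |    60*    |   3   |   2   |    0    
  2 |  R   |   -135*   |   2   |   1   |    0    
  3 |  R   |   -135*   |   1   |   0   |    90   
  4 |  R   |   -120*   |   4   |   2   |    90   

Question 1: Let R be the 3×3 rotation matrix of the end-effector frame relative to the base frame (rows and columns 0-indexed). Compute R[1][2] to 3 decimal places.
End-effector z-axis (col 2 of R) = (0.7500,-0.4330,0.5000)
R[1][2] = -0.4330

-0.433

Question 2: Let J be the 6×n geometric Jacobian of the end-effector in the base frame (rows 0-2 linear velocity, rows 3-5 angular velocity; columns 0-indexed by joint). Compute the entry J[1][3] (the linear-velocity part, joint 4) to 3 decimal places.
0.866

axis z_3 = (0.5000,0.8660,0.0000); lever o_n−o_3 = (2.8660,2.9641,-1.7321)
cross product → J_v[:, 3] = (-1.5000,0.8660,-1.0000)
J_ω[:, 3] = z_3
entry J[1][3] = 0.8660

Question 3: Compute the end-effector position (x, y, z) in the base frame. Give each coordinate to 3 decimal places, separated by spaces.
after link 1: o_1 = (1.0000, 1.7321, 3.0000)
after link 2: o_2 = (1.2588, 0.7661, 5.0000)
after link 3: o_3 = (1.2588, 0.7661, 6.0000)
after link 4: o_4 = (4.1248, 3.7302, 4.2679)

4.125 3.730 4.268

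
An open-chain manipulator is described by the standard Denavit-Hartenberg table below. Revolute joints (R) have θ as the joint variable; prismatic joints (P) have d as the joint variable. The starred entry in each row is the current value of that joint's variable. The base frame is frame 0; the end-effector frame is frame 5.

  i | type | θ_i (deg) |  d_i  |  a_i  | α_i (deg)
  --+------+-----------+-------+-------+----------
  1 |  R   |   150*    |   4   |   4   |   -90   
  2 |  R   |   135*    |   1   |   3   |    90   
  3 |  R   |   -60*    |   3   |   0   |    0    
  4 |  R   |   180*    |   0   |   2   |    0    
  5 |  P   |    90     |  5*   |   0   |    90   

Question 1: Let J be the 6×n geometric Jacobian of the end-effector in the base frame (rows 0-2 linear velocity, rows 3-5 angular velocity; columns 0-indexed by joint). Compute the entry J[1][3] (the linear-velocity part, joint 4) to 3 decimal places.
1.478

axis z_3 = (-0.6124,0.3536,-0.7071); lever o_n−o_3 = (-4.5403,0.6213,-2.8284)
cross product → J_v[:, 3] = (-0.5607,1.4784,1.2247)
J_ω[:, 3] = z_3
entry J[1][3] = 1.4784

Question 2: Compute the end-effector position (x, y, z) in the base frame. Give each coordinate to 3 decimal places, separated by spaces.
after link 1: o_1 = (-3.4641, 2.0000, 4.0000)
after link 2: o_2 = (-2.1270, 0.0733, 1.8787)
after link 3: o_3 = (-3.9641, 1.1340, -0.2426)
after link 4: o_4 = (-5.4425, -0.0125, 0.4645)
after link 5: o_5 = (-8.5044, 1.7553, -3.0711)

-8.504 1.755 -3.071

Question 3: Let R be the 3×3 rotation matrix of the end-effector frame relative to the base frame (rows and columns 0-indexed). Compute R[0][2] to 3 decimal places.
End-effector z-axis (col 2 of R) = (-0.7392,-0.5732,0.3536)
R[0][2] = -0.7392

-0.739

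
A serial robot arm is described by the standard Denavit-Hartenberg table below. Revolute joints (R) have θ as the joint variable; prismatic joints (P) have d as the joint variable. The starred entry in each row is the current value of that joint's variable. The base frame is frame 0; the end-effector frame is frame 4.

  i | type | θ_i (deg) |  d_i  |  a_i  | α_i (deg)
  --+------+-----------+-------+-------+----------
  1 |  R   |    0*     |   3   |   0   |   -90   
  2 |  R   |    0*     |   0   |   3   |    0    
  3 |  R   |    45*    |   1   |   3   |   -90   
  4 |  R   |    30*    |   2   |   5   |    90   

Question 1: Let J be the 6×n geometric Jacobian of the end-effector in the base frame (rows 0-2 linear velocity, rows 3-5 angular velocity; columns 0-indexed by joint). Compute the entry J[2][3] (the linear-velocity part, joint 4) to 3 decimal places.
1.768

axis z_3 = (-0.7071,0.0000,-0.7071); lever o_n−o_3 = (1.6476,-2.5000,-4.4761)
cross product → J_v[:, 3] = (-1.7678,-4.3301,1.7678)
J_ω[:, 3] = z_3
entry J[2][3] = 1.7678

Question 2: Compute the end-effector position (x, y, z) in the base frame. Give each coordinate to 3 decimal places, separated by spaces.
after link 1: o_1 = (0.0000, 0.0000, 3.0000)
after link 2: o_2 = (3.0000, 0.0000, 3.0000)
after link 3: o_3 = (5.1213, 1.0000, 0.8787)
after link 4: o_4 = (6.7690, -1.5000, -3.5974)

6.769 -1.500 -3.597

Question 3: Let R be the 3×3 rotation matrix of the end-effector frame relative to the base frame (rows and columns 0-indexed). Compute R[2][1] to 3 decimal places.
-0.707

End-effector y-axis (col 1 of R) = (-0.7071,0.0000,-0.7071)
R[2][1] = -0.7071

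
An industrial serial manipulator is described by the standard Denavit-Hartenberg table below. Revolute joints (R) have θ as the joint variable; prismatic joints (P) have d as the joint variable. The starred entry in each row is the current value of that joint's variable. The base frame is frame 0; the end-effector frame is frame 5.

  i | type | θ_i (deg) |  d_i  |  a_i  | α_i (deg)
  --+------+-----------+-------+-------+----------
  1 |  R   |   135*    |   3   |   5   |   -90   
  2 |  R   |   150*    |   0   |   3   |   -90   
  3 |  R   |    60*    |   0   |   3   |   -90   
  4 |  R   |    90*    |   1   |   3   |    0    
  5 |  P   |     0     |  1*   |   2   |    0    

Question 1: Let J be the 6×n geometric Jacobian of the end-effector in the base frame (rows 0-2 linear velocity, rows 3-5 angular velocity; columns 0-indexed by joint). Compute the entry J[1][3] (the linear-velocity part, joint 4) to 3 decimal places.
-1.531

axis z_3 = (-0.1768,0.8839,0.4330); lever o_n−o_3 = (-2.1213,3.5355,-3.4641)
cross product → J_v[:, 3] = (-4.5928,-1.5309,1.2500)
J_ω[:, 3] = z_3
entry J[1][3] = -1.5309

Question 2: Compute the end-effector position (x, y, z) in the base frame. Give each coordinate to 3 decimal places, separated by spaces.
after link 1: o_1 = (-3.5355, 3.5355, 3.0000)
after link 2: o_2 = (-1.6984, 1.6984, 1.5000)
after link 3: o_3 = (1.0573, 2.6170, 0.7500)
after link 4: o_4 = (-0.1802, 4.5615, -1.4151)
after link 5: o_5 = (-1.0641, 6.1525, -2.7141)

-1.064 6.153 -2.714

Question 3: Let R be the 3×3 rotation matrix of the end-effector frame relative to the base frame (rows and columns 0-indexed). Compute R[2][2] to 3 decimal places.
End-effector z-axis (col 2 of R) = (-0.1768,0.8839,0.4330)
R[2][2] = 0.4330

0.433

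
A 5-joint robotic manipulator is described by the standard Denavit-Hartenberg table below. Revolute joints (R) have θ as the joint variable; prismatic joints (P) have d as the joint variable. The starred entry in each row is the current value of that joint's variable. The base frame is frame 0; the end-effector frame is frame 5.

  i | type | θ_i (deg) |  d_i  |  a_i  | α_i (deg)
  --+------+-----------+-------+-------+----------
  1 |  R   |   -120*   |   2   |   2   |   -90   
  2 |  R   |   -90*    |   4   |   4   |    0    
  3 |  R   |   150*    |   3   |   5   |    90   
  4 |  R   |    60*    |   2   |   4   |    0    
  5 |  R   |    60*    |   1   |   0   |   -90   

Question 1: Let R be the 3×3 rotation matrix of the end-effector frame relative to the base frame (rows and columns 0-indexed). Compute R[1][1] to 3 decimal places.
0.750

End-effector y-axis (col 1 of R) = (0.4330,0.7500,-0.5000)
R[1][1] = 0.7500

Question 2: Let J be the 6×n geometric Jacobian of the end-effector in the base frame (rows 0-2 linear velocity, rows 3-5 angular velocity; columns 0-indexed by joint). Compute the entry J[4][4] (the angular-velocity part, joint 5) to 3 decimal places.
axis z_4 = (-0.4330,-0.7500,0.5000); lever o_n−o_4 = (-0.4330,-0.7500,0.5000)
cross product → J_v[:, 4] = (-0.0000,0.0000,0.0000)
J_ω[:, 4] = z_4
entry J[4][4] = -0.7500

-0.750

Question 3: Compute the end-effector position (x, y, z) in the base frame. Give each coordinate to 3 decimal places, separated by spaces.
5.013 -12.245 1.438

after link 1: o_1 = (-1.0000, -1.7321, 2.0000)
after link 2: o_2 = (2.4641, -3.7321, 6.0000)
after link 3: o_3 = (3.8122, -7.3971, 1.6699)
after link 4: o_4 = (5.4462, -11.4952, 0.9378)
after link 5: o_5 = (5.0131, -12.2452, 1.4378)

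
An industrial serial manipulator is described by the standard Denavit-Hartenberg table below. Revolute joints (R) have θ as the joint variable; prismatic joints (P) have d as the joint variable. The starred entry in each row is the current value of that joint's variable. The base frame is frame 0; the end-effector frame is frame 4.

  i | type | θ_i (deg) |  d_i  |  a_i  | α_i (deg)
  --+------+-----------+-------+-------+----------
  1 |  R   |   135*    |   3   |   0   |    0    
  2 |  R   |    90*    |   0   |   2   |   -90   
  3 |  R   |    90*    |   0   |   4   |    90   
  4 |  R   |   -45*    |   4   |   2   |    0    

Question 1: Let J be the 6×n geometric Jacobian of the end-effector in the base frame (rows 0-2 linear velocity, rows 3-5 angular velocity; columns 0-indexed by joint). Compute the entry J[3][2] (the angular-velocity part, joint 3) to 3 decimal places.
axis z_2 = (0.7071,-0.7071,0.0000); lever o_n−o_2 = (-3.8284,-1.8284,-5.4142)
cross product → J_v[:, 2] = (3.8284,3.8284,-4.0000)
J_ω[:, 2] = z_2
entry J[3][2] = 0.7071

0.707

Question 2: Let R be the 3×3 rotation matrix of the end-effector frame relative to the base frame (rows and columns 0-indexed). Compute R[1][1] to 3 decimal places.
End-effector y-axis (col 1 of R) = (0.5000,-0.5000,-0.7071)
R[1][1] = -0.5000

-0.500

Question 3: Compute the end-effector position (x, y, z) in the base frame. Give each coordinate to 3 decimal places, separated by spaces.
-5.243 -3.243 -2.414

after link 1: o_1 = (0.0000, 0.0000, 3.0000)
after link 2: o_2 = (-1.4142, -1.4142, 3.0000)
after link 3: o_3 = (-1.4142, -1.4142, -1.0000)
after link 4: o_4 = (-5.2426, -3.2426, -2.4142)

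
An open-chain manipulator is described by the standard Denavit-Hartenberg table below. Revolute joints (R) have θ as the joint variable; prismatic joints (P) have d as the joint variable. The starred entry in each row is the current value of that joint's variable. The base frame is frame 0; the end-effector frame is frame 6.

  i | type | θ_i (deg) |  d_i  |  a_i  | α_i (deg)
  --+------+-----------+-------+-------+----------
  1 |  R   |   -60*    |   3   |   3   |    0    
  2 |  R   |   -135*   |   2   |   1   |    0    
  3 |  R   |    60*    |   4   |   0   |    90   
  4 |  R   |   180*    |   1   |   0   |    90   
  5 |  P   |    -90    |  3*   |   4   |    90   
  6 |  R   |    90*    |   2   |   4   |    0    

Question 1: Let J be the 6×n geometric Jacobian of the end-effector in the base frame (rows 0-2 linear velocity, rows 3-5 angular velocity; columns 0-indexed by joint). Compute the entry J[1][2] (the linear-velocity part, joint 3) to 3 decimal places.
0.707

axis z_2 = (0.0000,0.0000,1.0000); lever o_n−o_2 = (0.7071,-3.5355,11.0000)
cross product → J_v[:, 2] = (3.5355,0.7071,-0.0000)
J_ω[:, 2] = z_2
entry J[1][2] = 0.7071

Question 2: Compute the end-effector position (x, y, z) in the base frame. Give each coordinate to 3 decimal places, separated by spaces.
after link 1: o_1 = (1.5000, -2.5981, 3.0000)
after link 2: o_2 = (0.5341, -2.3393, 5.0000)
after link 3: o_3 = (0.5341, -2.3393, 9.0000)
after link 4: o_4 = (-0.1730, -1.6322, 9.0000)
after link 5: o_5 = (2.6554, -4.4606, 12.0000)
after link 6: o_6 = (1.2412, -5.8748, 16.0000)

1.241 -5.875 16.000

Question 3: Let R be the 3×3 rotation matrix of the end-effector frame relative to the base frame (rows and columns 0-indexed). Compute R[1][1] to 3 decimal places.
End-effector y-axis (col 1 of R) = (-0.7071,0.7071,0.0000)
R[1][1] = 0.7071

0.707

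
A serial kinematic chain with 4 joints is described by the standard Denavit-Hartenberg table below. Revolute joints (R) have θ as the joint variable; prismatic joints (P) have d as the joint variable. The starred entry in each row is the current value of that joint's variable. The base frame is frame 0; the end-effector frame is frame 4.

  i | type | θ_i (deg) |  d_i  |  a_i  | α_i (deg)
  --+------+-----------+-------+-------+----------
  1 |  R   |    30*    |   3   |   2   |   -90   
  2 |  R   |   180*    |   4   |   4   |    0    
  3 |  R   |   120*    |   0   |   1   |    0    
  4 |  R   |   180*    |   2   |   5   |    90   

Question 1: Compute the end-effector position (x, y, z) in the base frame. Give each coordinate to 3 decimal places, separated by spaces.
after link 1: o_1 = (1.7321, 1.0000, 3.0000)
after link 2: o_2 = (-3.7321, 2.4641, 3.0000)
after link 3: o_3 = (-3.2990, 2.7141, 3.8660)
after link 4: o_4 = (-6.4641, 3.1962, -0.4641)

-6.464 3.196 -0.464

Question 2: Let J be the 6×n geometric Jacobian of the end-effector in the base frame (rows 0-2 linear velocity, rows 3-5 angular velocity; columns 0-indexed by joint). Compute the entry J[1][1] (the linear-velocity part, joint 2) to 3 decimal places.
axis z_1 = (-0.5000,0.8660,0.0000); lever o_n−o_1 = (-8.1962,2.1962,-3.4641)
cross product → J_v[:, 1] = (-3.0000,-1.7321,6.0000)
J_ω[:, 1] = z_1
entry J[1][1] = -1.7321

-1.732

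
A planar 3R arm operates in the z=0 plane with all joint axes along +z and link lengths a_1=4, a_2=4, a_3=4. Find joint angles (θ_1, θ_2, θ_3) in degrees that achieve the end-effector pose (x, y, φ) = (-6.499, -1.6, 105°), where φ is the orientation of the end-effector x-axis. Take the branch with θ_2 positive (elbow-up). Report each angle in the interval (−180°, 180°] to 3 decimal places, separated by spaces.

-150.015 30.030 -135.015

wrist centre = target − a_3·(cos φ, sin φ) = (-5.4637, -5.4637)
cos θ_2 = (59.7043−4²−4²)/(2·4·4) = 0.8658; θ_2 = 30.0304° (elbow-up)
β = atan2(-5.4637,-5.4637) = -135.0001°; ψ = atan2(2.0018,7.4630) = 15.0152°
θ_1 = β − ψ = -150.0153°
θ_3 = φ − θ_1 − θ_2 = -135.0151° (wrapped to (-180°,180°])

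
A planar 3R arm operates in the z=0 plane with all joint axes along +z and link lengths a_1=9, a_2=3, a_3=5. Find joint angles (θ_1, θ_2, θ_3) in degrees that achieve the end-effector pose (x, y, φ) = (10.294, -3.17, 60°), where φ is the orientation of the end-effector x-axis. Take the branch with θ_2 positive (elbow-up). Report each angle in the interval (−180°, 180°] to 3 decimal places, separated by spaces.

-57.797 60.002 57.795

wrist centre = target − a_3·(cos φ, sin φ) = (7.7940, -7.5001)
cos θ_2 = (116.9983−9²−3²)/(2·9·3) = 0.5000; θ_2 = 60.0020° (elbow-up)
β = atan2(-7.5001,7.7940) = -43.8992°; ψ = atan2(2.5981,10.4999) = 13.8983°
θ_1 = β − ψ = -57.7975°
θ_3 = φ − θ_1 − θ_2 = 57.7955° (wrapped to (-180°,180°])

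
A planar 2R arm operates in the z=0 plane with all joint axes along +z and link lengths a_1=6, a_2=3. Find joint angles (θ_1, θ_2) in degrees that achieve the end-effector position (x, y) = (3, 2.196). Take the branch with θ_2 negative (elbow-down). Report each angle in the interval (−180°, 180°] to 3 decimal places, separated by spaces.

cos θ_2 = (13.8224−6²−3²)/(2·6·3) = -0.8660; θ_2 = -150.0021° (elbow-down)
β = atan2(2.1960,3.0000) = 36.2041°; ψ = atan2(-1.4999,3.4019) = -23.7930°
θ_1 = β − ψ = 59.9971°

59.997 -150.002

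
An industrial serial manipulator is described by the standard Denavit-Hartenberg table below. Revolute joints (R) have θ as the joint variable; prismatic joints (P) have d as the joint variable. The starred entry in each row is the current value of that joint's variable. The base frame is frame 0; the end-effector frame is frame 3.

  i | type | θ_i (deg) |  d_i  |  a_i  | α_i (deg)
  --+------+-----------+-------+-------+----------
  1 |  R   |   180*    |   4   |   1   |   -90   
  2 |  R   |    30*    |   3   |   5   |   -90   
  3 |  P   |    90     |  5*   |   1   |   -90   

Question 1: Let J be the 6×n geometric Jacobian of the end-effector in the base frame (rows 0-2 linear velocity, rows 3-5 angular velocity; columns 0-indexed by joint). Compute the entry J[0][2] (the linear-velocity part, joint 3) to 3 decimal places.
0.500

prismatic axis z_2 = (0.5000,-0.0000,-0.8660)
J_v[:, 2] = z_2; J_ω[:, 2] = (0,0,0)
entry J[0][2] = 0.5000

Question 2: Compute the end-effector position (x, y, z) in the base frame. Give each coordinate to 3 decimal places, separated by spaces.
after link 1: o_1 = (-1.0000, 0.0000, 4.0000)
after link 2: o_2 = (-5.3301, -3.0000, 1.5000)
after link 3: o_3 = (-2.8301, -2.0000, -2.8301)

-2.830 -2.000 -2.830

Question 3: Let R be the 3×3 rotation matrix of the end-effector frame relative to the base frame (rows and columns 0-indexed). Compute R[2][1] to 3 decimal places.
End-effector y-axis (col 1 of R) = (-0.5000,0.0000,0.8660)
R[2][1] = 0.8660

0.866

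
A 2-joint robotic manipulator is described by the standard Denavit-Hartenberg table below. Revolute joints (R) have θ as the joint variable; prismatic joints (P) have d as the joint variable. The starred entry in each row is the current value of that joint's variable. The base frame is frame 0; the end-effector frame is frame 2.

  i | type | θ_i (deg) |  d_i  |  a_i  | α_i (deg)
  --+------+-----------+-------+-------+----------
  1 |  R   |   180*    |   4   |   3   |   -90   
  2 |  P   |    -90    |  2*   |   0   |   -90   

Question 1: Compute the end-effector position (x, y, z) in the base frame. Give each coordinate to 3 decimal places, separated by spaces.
after link 1: o_1 = (-3.0000, 0.0000, 4.0000)
after link 2: o_2 = (-3.0000, -2.0000, 4.0000)

-3.000 -2.000 4.000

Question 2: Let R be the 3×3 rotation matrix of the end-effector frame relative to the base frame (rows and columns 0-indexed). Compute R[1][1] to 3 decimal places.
1.000

End-effector y-axis (col 1 of R) = (0.0000,1.0000,-0.0000)
R[1][1] = 1.0000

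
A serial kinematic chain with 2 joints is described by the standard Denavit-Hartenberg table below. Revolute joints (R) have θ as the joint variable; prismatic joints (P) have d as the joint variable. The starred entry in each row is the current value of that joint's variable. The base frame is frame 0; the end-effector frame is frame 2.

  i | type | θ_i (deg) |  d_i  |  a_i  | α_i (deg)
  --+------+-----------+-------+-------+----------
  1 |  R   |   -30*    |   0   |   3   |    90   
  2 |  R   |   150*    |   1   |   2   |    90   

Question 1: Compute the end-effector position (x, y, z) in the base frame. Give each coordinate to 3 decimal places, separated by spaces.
after link 1: o_1 = (2.5981, -1.5000, 0.0000)
after link 2: o_2 = (0.5981, -1.5000, 1.0000)

0.598 -1.500 1.000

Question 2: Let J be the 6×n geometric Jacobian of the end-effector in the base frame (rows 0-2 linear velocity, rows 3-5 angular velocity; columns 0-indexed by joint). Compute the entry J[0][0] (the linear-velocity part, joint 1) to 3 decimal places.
1.500

axis z_0 = ẑ; lever o_n−o_0 = (0.5981,-1.5000,1.0000)
cross product → J_v[:, 0] = (1.5000,0.5981,-0.0000)
J_ω[:, 0] = z_0
entry J[0][0] = 1.5000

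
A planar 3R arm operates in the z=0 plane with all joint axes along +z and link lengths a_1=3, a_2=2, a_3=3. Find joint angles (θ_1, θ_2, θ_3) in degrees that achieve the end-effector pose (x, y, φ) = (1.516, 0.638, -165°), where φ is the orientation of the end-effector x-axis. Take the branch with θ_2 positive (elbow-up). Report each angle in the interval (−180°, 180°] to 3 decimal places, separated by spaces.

-0.004 45.021 149.982

wrist centre = target − a_3·(cos φ, sin φ) = (4.4138, 1.4145)
cos θ_2 = (21.4821−3²−2²)/(2·3·2) = 0.7068; θ_2 = 45.0213° (elbow-up)
β = atan2(1.4145,4.4138) = 17.7688°; ψ = atan2(1.4147,4.4137) = 17.7725°
θ_1 = β − ψ = -0.0037°
θ_3 = φ − θ_1 − θ_2 = 149.9823° (wrapped to (-180°,180°])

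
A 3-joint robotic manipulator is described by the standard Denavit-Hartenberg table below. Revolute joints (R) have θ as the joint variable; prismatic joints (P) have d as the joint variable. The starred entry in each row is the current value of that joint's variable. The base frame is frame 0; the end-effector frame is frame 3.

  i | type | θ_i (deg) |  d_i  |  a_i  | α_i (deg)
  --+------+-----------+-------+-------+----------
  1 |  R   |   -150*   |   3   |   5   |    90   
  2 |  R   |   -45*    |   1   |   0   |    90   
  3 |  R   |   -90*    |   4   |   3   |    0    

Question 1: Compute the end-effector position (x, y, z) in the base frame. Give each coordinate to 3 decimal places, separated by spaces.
-0.881 -2.818 0.172

after link 1: o_1 = (-4.3301, -2.5000, 3.0000)
after link 2: o_2 = (-4.8301, -1.6340, 3.0000)
after link 3: o_3 = (-0.8806, -2.8178, 0.1716)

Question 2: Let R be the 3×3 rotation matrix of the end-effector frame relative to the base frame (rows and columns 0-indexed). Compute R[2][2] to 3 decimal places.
-0.707

End-effector z-axis (col 2 of R) = (0.6124,0.3536,-0.7071)
R[2][2] = -0.7071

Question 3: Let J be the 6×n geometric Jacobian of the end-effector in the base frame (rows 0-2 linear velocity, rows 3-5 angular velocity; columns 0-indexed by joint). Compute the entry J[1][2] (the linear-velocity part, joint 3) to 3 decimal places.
axis z_2 = (0.6124,0.3536,-0.7071); lever o_n−o_2 = (3.9495,-1.1839,-2.8284)
cross product → J_v[:, 2] = (-1.8371,-1.0607,-2.1213)
J_ω[:, 2] = z_2
entry J[1][2] = -1.0607

-1.061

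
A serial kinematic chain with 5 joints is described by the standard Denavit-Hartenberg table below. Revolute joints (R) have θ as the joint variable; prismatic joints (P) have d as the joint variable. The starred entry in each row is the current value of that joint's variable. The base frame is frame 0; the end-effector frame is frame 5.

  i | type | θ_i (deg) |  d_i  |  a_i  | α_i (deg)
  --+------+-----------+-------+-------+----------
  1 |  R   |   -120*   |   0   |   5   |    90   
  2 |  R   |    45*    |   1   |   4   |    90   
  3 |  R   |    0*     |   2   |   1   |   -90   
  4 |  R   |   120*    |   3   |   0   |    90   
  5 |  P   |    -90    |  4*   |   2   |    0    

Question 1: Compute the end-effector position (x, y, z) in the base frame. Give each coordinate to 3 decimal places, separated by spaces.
-7.225 -8.513 5.985

after link 1: o_1 = (-2.5000, -4.3301, 0.0000)
after link 2: o_2 = (-4.7802, -6.2796, 2.8284)
after link 3: o_3 = (-5.8409, -8.1167, 2.1213)
after link 4: o_4 = (-8.4390, -6.6167, 2.1213)
after link 5: o_5 = (-7.2246, -8.5133, 5.9850)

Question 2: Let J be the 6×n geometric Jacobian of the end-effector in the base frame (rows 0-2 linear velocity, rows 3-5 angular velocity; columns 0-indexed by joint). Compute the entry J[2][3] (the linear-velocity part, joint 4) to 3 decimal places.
1.035

axis z_3 = (-0.8660,0.5000,0.0000); lever o_n−o_3 = (-1.3837,-0.3966,3.8637)
cross product → J_v[:, 3] = (1.9319,3.3461,1.0353)
J_ω[:, 3] = z_3
entry J[2][3] = 1.0353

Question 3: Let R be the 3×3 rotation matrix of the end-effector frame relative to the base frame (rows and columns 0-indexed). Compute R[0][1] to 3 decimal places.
End-effector y-axis (col 1 of R) = (0.4830,0.8365,0.2588)
R[0][1] = 0.4830

0.483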